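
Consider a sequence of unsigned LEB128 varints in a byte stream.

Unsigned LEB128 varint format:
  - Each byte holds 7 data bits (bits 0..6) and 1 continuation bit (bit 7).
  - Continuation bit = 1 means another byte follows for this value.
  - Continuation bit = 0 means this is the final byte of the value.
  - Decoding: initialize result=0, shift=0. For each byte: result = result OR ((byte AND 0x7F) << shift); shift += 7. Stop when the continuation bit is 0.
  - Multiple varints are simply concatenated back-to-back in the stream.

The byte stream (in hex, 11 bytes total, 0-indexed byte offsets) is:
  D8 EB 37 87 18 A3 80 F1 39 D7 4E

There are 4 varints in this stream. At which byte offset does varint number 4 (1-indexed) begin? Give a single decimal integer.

  byte[0]=0xD8 cont=1 payload=0x58=88: acc |= 88<<0 -> acc=88 shift=7
  byte[1]=0xEB cont=1 payload=0x6B=107: acc |= 107<<7 -> acc=13784 shift=14
  byte[2]=0x37 cont=0 payload=0x37=55: acc |= 55<<14 -> acc=914904 shift=21 [end]
Varint 1: bytes[0:3] = D8 EB 37 -> value 914904 (3 byte(s))
  byte[3]=0x87 cont=1 payload=0x07=7: acc |= 7<<0 -> acc=7 shift=7
  byte[4]=0x18 cont=0 payload=0x18=24: acc |= 24<<7 -> acc=3079 shift=14 [end]
Varint 2: bytes[3:5] = 87 18 -> value 3079 (2 byte(s))
  byte[5]=0xA3 cont=1 payload=0x23=35: acc |= 35<<0 -> acc=35 shift=7
  byte[6]=0x80 cont=1 payload=0x00=0: acc |= 0<<7 -> acc=35 shift=14
  byte[7]=0xF1 cont=1 payload=0x71=113: acc |= 113<<14 -> acc=1851427 shift=21
  byte[8]=0x39 cont=0 payload=0x39=57: acc |= 57<<21 -> acc=121389091 shift=28 [end]
Varint 3: bytes[5:9] = A3 80 F1 39 -> value 121389091 (4 byte(s))
  byte[9]=0xD7 cont=1 payload=0x57=87: acc |= 87<<0 -> acc=87 shift=7
  byte[10]=0x4E cont=0 payload=0x4E=78: acc |= 78<<7 -> acc=10071 shift=14 [end]
Varint 4: bytes[9:11] = D7 4E -> value 10071 (2 byte(s))

Answer: 9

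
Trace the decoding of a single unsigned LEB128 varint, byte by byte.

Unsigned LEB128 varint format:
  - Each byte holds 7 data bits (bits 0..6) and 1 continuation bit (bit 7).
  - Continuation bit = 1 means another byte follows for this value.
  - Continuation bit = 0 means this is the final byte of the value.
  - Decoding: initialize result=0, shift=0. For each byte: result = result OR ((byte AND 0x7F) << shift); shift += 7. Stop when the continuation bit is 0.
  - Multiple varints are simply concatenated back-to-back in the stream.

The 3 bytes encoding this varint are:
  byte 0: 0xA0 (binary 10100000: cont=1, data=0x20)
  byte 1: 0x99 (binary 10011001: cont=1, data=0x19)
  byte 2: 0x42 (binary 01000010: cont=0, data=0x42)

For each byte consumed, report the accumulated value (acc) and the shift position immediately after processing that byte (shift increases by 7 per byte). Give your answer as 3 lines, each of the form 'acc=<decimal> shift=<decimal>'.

byte 0=0xA0: payload=0x20=32, contrib = 32<<0 = 32; acc -> 32, shift -> 7
byte 1=0x99: payload=0x19=25, contrib = 25<<7 = 3200; acc -> 3232, shift -> 14
byte 2=0x42: payload=0x42=66, contrib = 66<<14 = 1081344; acc -> 1084576, shift -> 21

Answer: acc=32 shift=7
acc=3232 shift=14
acc=1084576 shift=21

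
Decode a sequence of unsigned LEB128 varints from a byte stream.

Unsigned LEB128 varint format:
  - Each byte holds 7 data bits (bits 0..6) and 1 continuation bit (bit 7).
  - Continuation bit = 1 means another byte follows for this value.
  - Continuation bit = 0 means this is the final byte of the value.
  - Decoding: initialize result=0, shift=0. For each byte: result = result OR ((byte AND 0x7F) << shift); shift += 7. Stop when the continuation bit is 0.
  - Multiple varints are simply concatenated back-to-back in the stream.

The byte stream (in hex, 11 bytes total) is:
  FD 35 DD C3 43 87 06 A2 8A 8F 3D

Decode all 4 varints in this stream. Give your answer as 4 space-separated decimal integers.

Answer: 6909 1106397 775 128173346

Derivation:
  byte[0]=0xFD cont=1 payload=0x7D=125: acc |= 125<<0 -> acc=125 shift=7
  byte[1]=0x35 cont=0 payload=0x35=53: acc |= 53<<7 -> acc=6909 shift=14 [end]
Varint 1: bytes[0:2] = FD 35 -> value 6909 (2 byte(s))
  byte[2]=0xDD cont=1 payload=0x5D=93: acc |= 93<<0 -> acc=93 shift=7
  byte[3]=0xC3 cont=1 payload=0x43=67: acc |= 67<<7 -> acc=8669 shift=14
  byte[4]=0x43 cont=0 payload=0x43=67: acc |= 67<<14 -> acc=1106397 shift=21 [end]
Varint 2: bytes[2:5] = DD C3 43 -> value 1106397 (3 byte(s))
  byte[5]=0x87 cont=1 payload=0x07=7: acc |= 7<<0 -> acc=7 shift=7
  byte[6]=0x06 cont=0 payload=0x06=6: acc |= 6<<7 -> acc=775 shift=14 [end]
Varint 3: bytes[5:7] = 87 06 -> value 775 (2 byte(s))
  byte[7]=0xA2 cont=1 payload=0x22=34: acc |= 34<<0 -> acc=34 shift=7
  byte[8]=0x8A cont=1 payload=0x0A=10: acc |= 10<<7 -> acc=1314 shift=14
  byte[9]=0x8F cont=1 payload=0x0F=15: acc |= 15<<14 -> acc=247074 shift=21
  byte[10]=0x3D cont=0 payload=0x3D=61: acc |= 61<<21 -> acc=128173346 shift=28 [end]
Varint 4: bytes[7:11] = A2 8A 8F 3D -> value 128173346 (4 byte(s))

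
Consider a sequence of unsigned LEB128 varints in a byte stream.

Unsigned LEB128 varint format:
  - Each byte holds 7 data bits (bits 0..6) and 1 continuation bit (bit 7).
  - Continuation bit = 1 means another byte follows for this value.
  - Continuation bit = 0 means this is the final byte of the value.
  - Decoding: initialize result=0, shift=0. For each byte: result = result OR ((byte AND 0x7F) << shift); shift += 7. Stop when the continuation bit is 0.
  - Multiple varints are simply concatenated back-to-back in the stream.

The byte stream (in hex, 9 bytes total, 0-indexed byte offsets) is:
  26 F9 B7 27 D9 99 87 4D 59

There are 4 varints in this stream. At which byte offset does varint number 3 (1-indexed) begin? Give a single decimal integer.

Answer: 4

Derivation:
  byte[0]=0x26 cont=0 payload=0x26=38: acc |= 38<<0 -> acc=38 shift=7 [end]
Varint 1: bytes[0:1] = 26 -> value 38 (1 byte(s))
  byte[1]=0xF9 cont=1 payload=0x79=121: acc |= 121<<0 -> acc=121 shift=7
  byte[2]=0xB7 cont=1 payload=0x37=55: acc |= 55<<7 -> acc=7161 shift=14
  byte[3]=0x27 cont=0 payload=0x27=39: acc |= 39<<14 -> acc=646137 shift=21 [end]
Varint 2: bytes[1:4] = F9 B7 27 -> value 646137 (3 byte(s))
  byte[4]=0xD9 cont=1 payload=0x59=89: acc |= 89<<0 -> acc=89 shift=7
  byte[5]=0x99 cont=1 payload=0x19=25: acc |= 25<<7 -> acc=3289 shift=14
  byte[6]=0x87 cont=1 payload=0x07=7: acc |= 7<<14 -> acc=117977 shift=21
  byte[7]=0x4D cont=0 payload=0x4D=77: acc |= 77<<21 -> acc=161598681 shift=28 [end]
Varint 3: bytes[4:8] = D9 99 87 4D -> value 161598681 (4 byte(s))
  byte[8]=0x59 cont=0 payload=0x59=89: acc |= 89<<0 -> acc=89 shift=7 [end]
Varint 4: bytes[8:9] = 59 -> value 89 (1 byte(s))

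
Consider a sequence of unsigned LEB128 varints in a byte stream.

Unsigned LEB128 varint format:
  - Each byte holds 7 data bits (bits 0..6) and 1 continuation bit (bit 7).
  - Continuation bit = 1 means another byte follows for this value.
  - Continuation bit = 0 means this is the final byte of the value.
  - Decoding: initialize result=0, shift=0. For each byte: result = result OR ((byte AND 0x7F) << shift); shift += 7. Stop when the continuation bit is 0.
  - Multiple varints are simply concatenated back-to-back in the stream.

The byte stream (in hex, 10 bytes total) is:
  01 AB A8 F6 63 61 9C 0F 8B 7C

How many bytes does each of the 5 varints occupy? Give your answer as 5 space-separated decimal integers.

  byte[0]=0x01 cont=0 payload=0x01=1: acc |= 1<<0 -> acc=1 shift=7 [end]
Varint 1: bytes[0:1] = 01 -> value 1 (1 byte(s))
  byte[1]=0xAB cont=1 payload=0x2B=43: acc |= 43<<0 -> acc=43 shift=7
  byte[2]=0xA8 cont=1 payload=0x28=40: acc |= 40<<7 -> acc=5163 shift=14
  byte[3]=0xF6 cont=1 payload=0x76=118: acc |= 118<<14 -> acc=1938475 shift=21
  byte[4]=0x63 cont=0 payload=0x63=99: acc |= 99<<21 -> acc=209556523 shift=28 [end]
Varint 2: bytes[1:5] = AB A8 F6 63 -> value 209556523 (4 byte(s))
  byte[5]=0x61 cont=0 payload=0x61=97: acc |= 97<<0 -> acc=97 shift=7 [end]
Varint 3: bytes[5:6] = 61 -> value 97 (1 byte(s))
  byte[6]=0x9C cont=1 payload=0x1C=28: acc |= 28<<0 -> acc=28 shift=7
  byte[7]=0x0F cont=0 payload=0x0F=15: acc |= 15<<7 -> acc=1948 shift=14 [end]
Varint 4: bytes[6:8] = 9C 0F -> value 1948 (2 byte(s))
  byte[8]=0x8B cont=1 payload=0x0B=11: acc |= 11<<0 -> acc=11 shift=7
  byte[9]=0x7C cont=0 payload=0x7C=124: acc |= 124<<7 -> acc=15883 shift=14 [end]
Varint 5: bytes[8:10] = 8B 7C -> value 15883 (2 byte(s))

Answer: 1 4 1 2 2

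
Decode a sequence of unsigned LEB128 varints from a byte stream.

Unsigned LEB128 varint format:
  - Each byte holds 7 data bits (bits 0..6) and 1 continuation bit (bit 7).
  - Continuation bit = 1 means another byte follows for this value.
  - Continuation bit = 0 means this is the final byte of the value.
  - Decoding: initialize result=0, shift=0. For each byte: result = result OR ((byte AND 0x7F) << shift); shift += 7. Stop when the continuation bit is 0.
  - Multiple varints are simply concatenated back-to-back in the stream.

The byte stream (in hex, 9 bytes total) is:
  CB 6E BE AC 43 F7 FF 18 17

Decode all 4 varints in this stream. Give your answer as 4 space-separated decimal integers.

  byte[0]=0xCB cont=1 payload=0x4B=75: acc |= 75<<0 -> acc=75 shift=7
  byte[1]=0x6E cont=0 payload=0x6E=110: acc |= 110<<7 -> acc=14155 shift=14 [end]
Varint 1: bytes[0:2] = CB 6E -> value 14155 (2 byte(s))
  byte[2]=0xBE cont=1 payload=0x3E=62: acc |= 62<<0 -> acc=62 shift=7
  byte[3]=0xAC cont=1 payload=0x2C=44: acc |= 44<<7 -> acc=5694 shift=14
  byte[4]=0x43 cont=0 payload=0x43=67: acc |= 67<<14 -> acc=1103422 shift=21 [end]
Varint 2: bytes[2:5] = BE AC 43 -> value 1103422 (3 byte(s))
  byte[5]=0xF7 cont=1 payload=0x77=119: acc |= 119<<0 -> acc=119 shift=7
  byte[6]=0xFF cont=1 payload=0x7F=127: acc |= 127<<7 -> acc=16375 shift=14
  byte[7]=0x18 cont=0 payload=0x18=24: acc |= 24<<14 -> acc=409591 shift=21 [end]
Varint 3: bytes[5:8] = F7 FF 18 -> value 409591 (3 byte(s))
  byte[8]=0x17 cont=0 payload=0x17=23: acc |= 23<<0 -> acc=23 shift=7 [end]
Varint 4: bytes[8:9] = 17 -> value 23 (1 byte(s))

Answer: 14155 1103422 409591 23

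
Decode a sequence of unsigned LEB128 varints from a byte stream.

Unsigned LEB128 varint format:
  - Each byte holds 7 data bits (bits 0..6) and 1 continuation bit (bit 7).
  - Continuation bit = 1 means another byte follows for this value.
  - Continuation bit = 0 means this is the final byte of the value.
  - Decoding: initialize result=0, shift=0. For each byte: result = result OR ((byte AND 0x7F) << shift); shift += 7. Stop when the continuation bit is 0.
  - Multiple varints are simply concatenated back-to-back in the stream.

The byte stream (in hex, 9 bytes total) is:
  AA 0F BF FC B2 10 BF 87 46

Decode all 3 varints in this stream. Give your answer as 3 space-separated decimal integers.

Answer: 1962 34389567 1147839

Derivation:
  byte[0]=0xAA cont=1 payload=0x2A=42: acc |= 42<<0 -> acc=42 shift=7
  byte[1]=0x0F cont=0 payload=0x0F=15: acc |= 15<<7 -> acc=1962 shift=14 [end]
Varint 1: bytes[0:2] = AA 0F -> value 1962 (2 byte(s))
  byte[2]=0xBF cont=1 payload=0x3F=63: acc |= 63<<0 -> acc=63 shift=7
  byte[3]=0xFC cont=1 payload=0x7C=124: acc |= 124<<7 -> acc=15935 shift=14
  byte[4]=0xB2 cont=1 payload=0x32=50: acc |= 50<<14 -> acc=835135 shift=21
  byte[5]=0x10 cont=0 payload=0x10=16: acc |= 16<<21 -> acc=34389567 shift=28 [end]
Varint 2: bytes[2:6] = BF FC B2 10 -> value 34389567 (4 byte(s))
  byte[6]=0xBF cont=1 payload=0x3F=63: acc |= 63<<0 -> acc=63 shift=7
  byte[7]=0x87 cont=1 payload=0x07=7: acc |= 7<<7 -> acc=959 shift=14
  byte[8]=0x46 cont=0 payload=0x46=70: acc |= 70<<14 -> acc=1147839 shift=21 [end]
Varint 3: bytes[6:9] = BF 87 46 -> value 1147839 (3 byte(s))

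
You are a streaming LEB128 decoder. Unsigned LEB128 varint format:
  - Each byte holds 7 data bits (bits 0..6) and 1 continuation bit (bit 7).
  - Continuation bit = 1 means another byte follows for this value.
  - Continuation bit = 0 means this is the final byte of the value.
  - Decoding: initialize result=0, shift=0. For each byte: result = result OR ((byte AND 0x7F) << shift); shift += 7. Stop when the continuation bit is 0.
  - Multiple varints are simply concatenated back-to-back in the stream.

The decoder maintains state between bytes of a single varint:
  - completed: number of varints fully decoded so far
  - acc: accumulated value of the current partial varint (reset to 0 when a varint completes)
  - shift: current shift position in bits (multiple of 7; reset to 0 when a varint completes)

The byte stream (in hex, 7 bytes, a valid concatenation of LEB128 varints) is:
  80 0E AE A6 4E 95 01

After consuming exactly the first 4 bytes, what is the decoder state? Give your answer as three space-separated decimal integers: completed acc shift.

Answer: 1 4910 14

Derivation:
byte[0]=0x80 cont=1 payload=0x00: acc |= 0<<0 -> completed=0 acc=0 shift=7
byte[1]=0x0E cont=0 payload=0x0E: varint #1 complete (value=1792); reset -> completed=1 acc=0 shift=0
byte[2]=0xAE cont=1 payload=0x2E: acc |= 46<<0 -> completed=1 acc=46 shift=7
byte[3]=0xA6 cont=1 payload=0x26: acc |= 38<<7 -> completed=1 acc=4910 shift=14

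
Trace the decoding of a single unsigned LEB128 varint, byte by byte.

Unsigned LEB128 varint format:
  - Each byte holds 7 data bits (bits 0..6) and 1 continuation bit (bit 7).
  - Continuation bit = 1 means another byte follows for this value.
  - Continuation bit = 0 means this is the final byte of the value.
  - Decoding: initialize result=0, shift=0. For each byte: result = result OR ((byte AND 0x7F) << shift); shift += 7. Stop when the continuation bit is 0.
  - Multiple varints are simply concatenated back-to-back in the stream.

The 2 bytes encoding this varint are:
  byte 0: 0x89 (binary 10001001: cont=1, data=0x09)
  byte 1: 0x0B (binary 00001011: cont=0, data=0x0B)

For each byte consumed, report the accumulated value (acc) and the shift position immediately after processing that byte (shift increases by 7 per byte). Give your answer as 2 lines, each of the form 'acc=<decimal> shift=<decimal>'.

Answer: acc=9 shift=7
acc=1417 shift=14

Derivation:
byte 0=0x89: payload=0x09=9, contrib = 9<<0 = 9; acc -> 9, shift -> 7
byte 1=0x0B: payload=0x0B=11, contrib = 11<<7 = 1408; acc -> 1417, shift -> 14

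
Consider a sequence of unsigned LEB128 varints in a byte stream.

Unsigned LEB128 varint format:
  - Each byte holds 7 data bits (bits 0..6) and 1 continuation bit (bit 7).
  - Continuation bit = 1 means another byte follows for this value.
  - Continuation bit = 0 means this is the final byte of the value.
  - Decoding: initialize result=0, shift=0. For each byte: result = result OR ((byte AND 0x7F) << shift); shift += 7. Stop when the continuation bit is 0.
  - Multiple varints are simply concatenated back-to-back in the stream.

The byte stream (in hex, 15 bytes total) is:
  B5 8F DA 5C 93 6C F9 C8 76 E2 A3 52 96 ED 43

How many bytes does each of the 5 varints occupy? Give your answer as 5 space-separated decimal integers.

Answer: 4 2 3 3 3

Derivation:
  byte[0]=0xB5 cont=1 payload=0x35=53: acc |= 53<<0 -> acc=53 shift=7
  byte[1]=0x8F cont=1 payload=0x0F=15: acc |= 15<<7 -> acc=1973 shift=14
  byte[2]=0xDA cont=1 payload=0x5A=90: acc |= 90<<14 -> acc=1476533 shift=21
  byte[3]=0x5C cont=0 payload=0x5C=92: acc |= 92<<21 -> acc=194414517 shift=28 [end]
Varint 1: bytes[0:4] = B5 8F DA 5C -> value 194414517 (4 byte(s))
  byte[4]=0x93 cont=1 payload=0x13=19: acc |= 19<<0 -> acc=19 shift=7
  byte[5]=0x6C cont=0 payload=0x6C=108: acc |= 108<<7 -> acc=13843 shift=14 [end]
Varint 2: bytes[4:6] = 93 6C -> value 13843 (2 byte(s))
  byte[6]=0xF9 cont=1 payload=0x79=121: acc |= 121<<0 -> acc=121 shift=7
  byte[7]=0xC8 cont=1 payload=0x48=72: acc |= 72<<7 -> acc=9337 shift=14
  byte[8]=0x76 cont=0 payload=0x76=118: acc |= 118<<14 -> acc=1942649 shift=21 [end]
Varint 3: bytes[6:9] = F9 C8 76 -> value 1942649 (3 byte(s))
  byte[9]=0xE2 cont=1 payload=0x62=98: acc |= 98<<0 -> acc=98 shift=7
  byte[10]=0xA3 cont=1 payload=0x23=35: acc |= 35<<7 -> acc=4578 shift=14
  byte[11]=0x52 cont=0 payload=0x52=82: acc |= 82<<14 -> acc=1348066 shift=21 [end]
Varint 4: bytes[9:12] = E2 A3 52 -> value 1348066 (3 byte(s))
  byte[12]=0x96 cont=1 payload=0x16=22: acc |= 22<<0 -> acc=22 shift=7
  byte[13]=0xED cont=1 payload=0x6D=109: acc |= 109<<7 -> acc=13974 shift=14
  byte[14]=0x43 cont=0 payload=0x43=67: acc |= 67<<14 -> acc=1111702 shift=21 [end]
Varint 5: bytes[12:15] = 96 ED 43 -> value 1111702 (3 byte(s))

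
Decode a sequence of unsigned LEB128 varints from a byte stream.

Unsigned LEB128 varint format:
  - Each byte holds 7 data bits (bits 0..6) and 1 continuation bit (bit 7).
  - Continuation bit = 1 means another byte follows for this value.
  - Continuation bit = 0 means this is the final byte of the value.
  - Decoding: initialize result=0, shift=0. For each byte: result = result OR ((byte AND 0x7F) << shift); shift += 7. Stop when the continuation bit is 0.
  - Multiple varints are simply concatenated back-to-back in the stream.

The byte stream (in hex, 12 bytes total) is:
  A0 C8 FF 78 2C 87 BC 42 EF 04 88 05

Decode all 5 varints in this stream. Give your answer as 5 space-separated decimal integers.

  byte[0]=0xA0 cont=1 payload=0x20=32: acc |= 32<<0 -> acc=32 shift=7
  byte[1]=0xC8 cont=1 payload=0x48=72: acc |= 72<<7 -> acc=9248 shift=14
  byte[2]=0xFF cont=1 payload=0x7F=127: acc |= 127<<14 -> acc=2090016 shift=21
  byte[3]=0x78 cont=0 payload=0x78=120: acc |= 120<<21 -> acc=253748256 shift=28 [end]
Varint 1: bytes[0:4] = A0 C8 FF 78 -> value 253748256 (4 byte(s))
  byte[4]=0x2C cont=0 payload=0x2C=44: acc |= 44<<0 -> acc=44 shift=7 [end]
Varint 2: bytes[4:5] = 2C -> value 44 (1 byte(s))
  byte[5]=0x87 cont=1 payload=0x07=7: acc |= 7<<0 -> acc=7 shift=7
  byte[6]=0xBC cont=1 payload=0x3C=60: acc |= 60<<7 -> acc=7687 shift=14
  byte[7]=0x42 cont=0 payload=0x42=66: acc |= 66<<14 -> acc=1089031 shift=21 [end]
Varint 3: bytes[5:8] = 87 BC 42 -> value 1089031 (3 byte(s))
  byte[8]=0xEF cont=1 payload=0x6F=111: acc |= 111<<0 -> acc=111 shift=7
  byte[9]=0x04 cont=0 payload=0x04=4: acc |= 4<<7 -> acc=623 shift=14 [end]
Varint 4: bytes[8:10] = EF 04 -> value 623 (2 byte(s))
  byte[10]=0x88 cont=1 payload=0x08=8: acc |= 8<<0 -> acc=8 shift=7
  byte[11]=0x05 cont=0 payload=0x05=5: acc |= 5<<7 -> acc=648 shift=14 [end]
Varint 5: bytes[10:12] = 88 05 -> value 648 (2 byte(s))

Answer: 253748256 44 1089031 623 648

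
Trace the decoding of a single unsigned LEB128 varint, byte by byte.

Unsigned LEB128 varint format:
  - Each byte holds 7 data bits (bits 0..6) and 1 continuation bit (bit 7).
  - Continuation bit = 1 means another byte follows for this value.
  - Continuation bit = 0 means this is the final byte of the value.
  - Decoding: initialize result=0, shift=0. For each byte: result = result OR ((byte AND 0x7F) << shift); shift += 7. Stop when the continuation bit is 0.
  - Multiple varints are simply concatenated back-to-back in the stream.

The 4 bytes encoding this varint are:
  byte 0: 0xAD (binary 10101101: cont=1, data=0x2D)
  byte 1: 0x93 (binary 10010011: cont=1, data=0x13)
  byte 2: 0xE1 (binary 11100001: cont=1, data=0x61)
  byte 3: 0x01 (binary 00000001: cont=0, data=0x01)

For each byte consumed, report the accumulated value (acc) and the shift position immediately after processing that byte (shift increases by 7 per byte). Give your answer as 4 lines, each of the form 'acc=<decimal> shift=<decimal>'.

byte 0=0xAD: payload=0x2D=45, contrib = 45<<0 = 45; acc -> 45, shift -> 7
byte 1=0x93: payload=0x13=19, contrib = 19<<7 = 2432; acc -> 2477, shift -> 14
byte 2=0xE1: payload=0x61=97, contrib = 97<<14 = 1589248; acc -> 1591725, shift -> 21
byte 3=0x01: payload=0x01=1, contrib = 1<<21 = 2097152; acc -> 3688877, shift -> 28

Answer: acc=45 shift=7
acc=2477 shift=14
acc=1591725 shift=21
acc=3688877 shift=28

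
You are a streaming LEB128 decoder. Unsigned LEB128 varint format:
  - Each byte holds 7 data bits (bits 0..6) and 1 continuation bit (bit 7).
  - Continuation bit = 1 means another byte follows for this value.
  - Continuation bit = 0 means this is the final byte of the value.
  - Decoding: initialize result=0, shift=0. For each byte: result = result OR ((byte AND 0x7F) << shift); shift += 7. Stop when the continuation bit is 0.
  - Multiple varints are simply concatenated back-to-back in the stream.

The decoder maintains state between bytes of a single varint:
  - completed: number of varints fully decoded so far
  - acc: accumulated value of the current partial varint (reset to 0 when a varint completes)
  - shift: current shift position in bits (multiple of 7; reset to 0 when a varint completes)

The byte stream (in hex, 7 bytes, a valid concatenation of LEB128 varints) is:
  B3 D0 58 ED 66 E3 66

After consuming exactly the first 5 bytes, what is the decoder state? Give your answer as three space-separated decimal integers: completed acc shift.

byte[0]=0xB3 cont=1 payload=0x33: acc |= 51<<0 -> completed=0 acc=51 shift=7
byte[1]=0xD0 cont=1 payload=0x50: acc |= 80<<7 -> completed=0 acc=10291 shift=14
byte[2]=0x58 cont=0 payload=0x58: varint #1 complete (value=1452083); reset -> completed=1 acc=0 shift=0
byte[3]=0xED cont=1 payload=0x6D: acc |= 109<<0 -> completed=1 acc=109 shift=7
byte[4]=0x66 cont=0 payload=0x66: varint #2 complete (value=13165); reset -> completed=2 acc=0 shift=0

Answer: 2 0 0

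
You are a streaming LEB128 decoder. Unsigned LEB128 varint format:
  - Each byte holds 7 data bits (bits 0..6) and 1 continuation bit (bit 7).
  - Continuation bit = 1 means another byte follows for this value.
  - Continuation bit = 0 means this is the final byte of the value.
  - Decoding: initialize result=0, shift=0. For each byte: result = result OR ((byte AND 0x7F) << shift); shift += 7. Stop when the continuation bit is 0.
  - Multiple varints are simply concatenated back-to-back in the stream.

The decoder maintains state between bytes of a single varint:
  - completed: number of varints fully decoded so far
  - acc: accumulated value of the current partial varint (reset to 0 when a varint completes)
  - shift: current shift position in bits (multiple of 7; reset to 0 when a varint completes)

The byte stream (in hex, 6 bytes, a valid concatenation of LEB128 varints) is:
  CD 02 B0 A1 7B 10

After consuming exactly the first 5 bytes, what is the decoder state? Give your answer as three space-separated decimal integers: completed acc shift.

byte[0]=0xCD cont=1 payload=0x4D: acc |= 77<<0 -> completed=0 acc=77 shift=7
byte[1]=0x02 cont=0 payload=0x02: varint #1 complete (value=333); reset -> completed=1 acc=0 shift=0
byte[2]=0xB0 cont=1 payload=0x30: acc |= 48<<0 -> completed=1 acc=48 shift=7
byte[3]=0xA1 cont=1 payload=0x21: acc |= 33<<7 -> completed=1 acc=4272 shift=14
byte[4]=0x7B cont=0 payload=0x7B: varint #2 complete (value=2019504); reset -> completed=2 acc=0 shift=0

Answer: 2 0 0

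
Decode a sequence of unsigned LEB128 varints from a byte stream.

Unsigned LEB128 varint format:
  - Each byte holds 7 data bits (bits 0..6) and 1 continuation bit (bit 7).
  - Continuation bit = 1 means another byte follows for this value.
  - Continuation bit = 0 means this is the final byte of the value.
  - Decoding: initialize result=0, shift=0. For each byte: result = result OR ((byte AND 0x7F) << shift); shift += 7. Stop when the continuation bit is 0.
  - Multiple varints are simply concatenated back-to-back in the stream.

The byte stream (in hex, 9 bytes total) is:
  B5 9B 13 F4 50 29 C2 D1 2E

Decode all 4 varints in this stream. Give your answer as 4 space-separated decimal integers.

Answer: 314805 10356 41 764098

Derivation:
  byte[0]=0xB5 cont=1 payload=0x35=53: acc |= 53<<0 -> acc=53 shift=7
  byte[1]=0x9B cont=1 payload=0x1B=27: acc |= 27<<7 -> acc=3509 shift=14
  byte[2]=0x13 cont=0 payload=0x13=19: acc |= 19<<14 -> acc=314805 shift=21 [end]
Varint 1: bytes[0:3] = B5 9B 13 -> value 314805 (3 byte(s))
  byte[3]=0xF4 cont=1 payload=0x74=116: acc |= 116<<0 -> acc=116 shift=7
  byte[4]=0x50 cont=0 payload=0x50=80: acc |= 80<<7 -> acc=10356 shift=14 [end]
Varint 2: bytes[3:5] = F4 50 -> value 10356 (2 byte(s))
  byte[5]=0x29 cont=0 payload=0x29=41: acc |= 41<<0 -> acc=41 shift=7 [end]
Varint 3: bytes[5:6] = 29 -> value 41 (1 byte(s))
  byte[6]=0xC2 cont=1 payload=0x42=66: acc |= 66<<0 -> acc=66 shift=7
  byte[7]=0xD1 cont=1 payload=0x51=81: acc |= 81<<7 -> acc=10434 shift=14
  byte[8]=0x2E cont=0 payload=0x2E=46: acc |= 46<<14 -> acc=764098 shift=21 [end]
Varint 4: bytes[6:9] = C2 D1 2E -> value 764098 (3 byte(s))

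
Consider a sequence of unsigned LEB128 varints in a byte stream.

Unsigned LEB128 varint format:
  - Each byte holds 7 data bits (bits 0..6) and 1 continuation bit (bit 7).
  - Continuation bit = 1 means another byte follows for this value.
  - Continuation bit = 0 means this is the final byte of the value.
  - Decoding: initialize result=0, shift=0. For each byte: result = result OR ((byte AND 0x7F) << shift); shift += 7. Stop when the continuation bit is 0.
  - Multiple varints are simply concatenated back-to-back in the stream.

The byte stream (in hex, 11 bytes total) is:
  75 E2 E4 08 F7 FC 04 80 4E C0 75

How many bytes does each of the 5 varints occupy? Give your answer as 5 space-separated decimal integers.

  byte[0]=0x75 cont=0 payload=0x75=117: acc |= 117<<0 -> acc=117 shift=7 [end]
Varint 1: bytes[0:1] = 75 -> value 117 (1 byte(s))
  byte[1]=0xE2 cont=1 payload=0x62=98: acc |= 98<<0 -> acc=98 shift=7
  byte[2]=0xE4 cont=1 payload=0x64=100: acc |= 100<<7 -> acc=12898 shift=14
  byte[3]=0x08 cont=0 payload=0x08=8: acc |= 8<<14 -> acc=143970 shift=21 [end]
Varint 2: bytes[1:4] = E2 E4 08 -> value 143970 (3 byte(s))
  byte[4]=0xF7 cont=1 payload=0x77=119: acc |= 119<<0 -> acc=119 shift=7
  byte[5]=0xFC cont=1 payload=0x7C=124: acc |= 124<<7 -> acc=15991 shift=14
  byte[6]=0x04 cont=0 payload=0x04=4: acc |= 4<<14 -> acc=81527 shift=21 [end]
Varint 3: bytes[4:7] = F7 FC 04 -> value 81527 (3 byte(s))
  byte[7]=0x80 cont=1 payload=0x00=0: acc |= 0<<0 -> acc=0 shift=7
  byte[8]=0x4E cont=0 payload=0x4E=78: acc |= 78<<7 -> acc=9984 shift=14 [end]
Varint 4: bytes[7:9] = 80 4E -> value 9984 (2 byte(s))
  byte[9]=0xC0 cont=1 payload=0x40=64: acc |= 64<<0 -> acc=64 shift=7
  byte[10]=0x75 cont=0 payload=0x75=117: acc |= 117<<7 -> acc=15040 shift=14 [end]
Varint 5: bytes[9:11] = C0 75 -> value 15040 (2 byte(s))

Answer: 1 3 3 2 2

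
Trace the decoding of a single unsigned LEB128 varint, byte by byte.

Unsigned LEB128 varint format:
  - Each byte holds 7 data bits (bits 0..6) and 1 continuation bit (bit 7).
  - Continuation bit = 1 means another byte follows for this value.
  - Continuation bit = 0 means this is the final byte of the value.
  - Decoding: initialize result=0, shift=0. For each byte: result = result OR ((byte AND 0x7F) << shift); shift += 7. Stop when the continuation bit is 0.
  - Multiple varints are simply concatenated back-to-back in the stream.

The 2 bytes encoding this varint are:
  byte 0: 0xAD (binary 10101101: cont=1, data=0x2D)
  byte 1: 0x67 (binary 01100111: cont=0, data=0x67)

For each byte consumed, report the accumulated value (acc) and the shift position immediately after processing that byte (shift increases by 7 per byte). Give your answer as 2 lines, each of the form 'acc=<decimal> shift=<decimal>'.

byte 0=0xAD: payload=0x2D=45, contrib = 45<<0 = 45; acc -> 45, shift -> 7
byte 1=0x67: payload=0x67=103, contrib = 103<<7 = 13184; acc -> 13229, shift -> 14

Answer: acc=45 shift=7
acc=13229 shift=14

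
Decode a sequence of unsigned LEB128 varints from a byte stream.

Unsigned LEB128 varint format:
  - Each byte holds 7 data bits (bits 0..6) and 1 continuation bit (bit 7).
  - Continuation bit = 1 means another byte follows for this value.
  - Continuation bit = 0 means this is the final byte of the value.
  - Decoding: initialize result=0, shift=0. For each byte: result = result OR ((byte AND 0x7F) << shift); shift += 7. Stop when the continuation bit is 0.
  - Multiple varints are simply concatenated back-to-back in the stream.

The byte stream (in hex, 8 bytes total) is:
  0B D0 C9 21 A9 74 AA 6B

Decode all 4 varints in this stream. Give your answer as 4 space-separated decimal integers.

  byte[0]=0x0B cont=0 payload=0x0B=11: acc |= 11<<0 -> acc=11 shift=7 [end]
Varint 1: bytes[0:1] = 0B -> value 11 (1 byte(s))
  byte[1]=0xD0 cont=1 payload=0x50=80: acc |= 80<<0 -> acc=80 shift=7
  byte[2]=0xC9 cont=1 payload=0x49=73: acc |= 73<<7 -> acc=9424 shift=14
  byte[3]=0x21 cont=0 payload=0x21=33: acc |= 33<<14 -> acc=550096 shift=21 [end]
Varint 2: bytes[1:4] = D0 C9 21 -> value 550096 (3 byte(s))
  byte[4]=0xA9 cont=1 payload=0x29=41: acc |= 41<<0 -> acc=41 shift=7
  byte[5]=0x74 cont=0 payload=0x74=116: acc |= 116<<7 -> acc=14889 shift=14 [end]
Varint 3: bytes[4:6] = A9 74 -> value 14889 (2 byte(s))
  byte[6]=0xAA cont=1 payload=0x2A=42: acc |= 42<<0 -> acc=42 shift=7
  byte[7]=0x6B cont=0 payload=0x6B=107: acc |= 107<<7 -> acc=13738 shift=14 [end]
Varint 4: bytes[6:8] = AA 6B -> value 13738 (2 byte(s))

Answer: 11 550096 14889 13738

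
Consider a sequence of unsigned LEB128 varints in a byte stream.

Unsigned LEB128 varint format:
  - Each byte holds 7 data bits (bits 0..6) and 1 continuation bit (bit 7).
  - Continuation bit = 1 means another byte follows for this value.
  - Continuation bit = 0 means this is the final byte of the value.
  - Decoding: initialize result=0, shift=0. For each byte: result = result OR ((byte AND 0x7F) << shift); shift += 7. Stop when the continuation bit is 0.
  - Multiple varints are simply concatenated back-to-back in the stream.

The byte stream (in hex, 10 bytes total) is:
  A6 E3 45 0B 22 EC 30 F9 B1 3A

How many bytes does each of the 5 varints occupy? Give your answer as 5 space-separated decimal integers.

Answer: 3 1 1 2 3

Derivation:
  byte[0]=0xA6 cont=1 payload=0x26=38: acc |= 38<<0 -> acc=38 shift=7
  byte[1]=0xE3 cont=1 payload=0x63=99: acc |= 99<<7 -> acc=12710 shift=14
  byte[2]=0x45 cont=0 payload=0x45=69: acc |= 69<<14 -> acc=1143206 shift=21 [end]
Varint 1: bytes[0:3] = A6 E3 45 -> value 1143206 (3 byte(s))
  byte[3]=0x0B cont=0 payload=0x0B=11: acc |= 11<<0 -> acc=11 shift=7 [end]
Varint 2: bytes[3:4] = 0B -> value 11 (1 byte(s))
  byte[4]=0x22 cont=0 payload=0x22=34: acc |= 34<<0 -> acc=34 shift=7 [end]
Varint 3: bytes[4:5] = 22 -> value 34 (1 byte(s))
  byte[5]=0xEC cont=1 payload=0x6C=108: acc |= 108<<0 -> acc=108 shift=7
  byte[6]=0x30 cont=0 payload=0x30=48: acc |= 48<<7 -> acc=6252 shift=14 [end]
Varint 4: bytes[5:7] = EC 30 -> value 6252 (2 byte(s))
  byte[7]=0xF9 cont=1 payload=0x79=121: acc |= 121<<0 -> acc=121 shift=7
  byte[8]=0xB1 cont=1 payload=0x31=49: acc |= 49<<7 -> acc=6393 shift=14
  byte[9]=0x3A cont=0 payload=0x3A=58: acc |= 58<<14 -> acc=956665 shift=21 [end]
Varint 5: bytes[7:10] = F9 B1 3A -> value 956665 (3 byte(s))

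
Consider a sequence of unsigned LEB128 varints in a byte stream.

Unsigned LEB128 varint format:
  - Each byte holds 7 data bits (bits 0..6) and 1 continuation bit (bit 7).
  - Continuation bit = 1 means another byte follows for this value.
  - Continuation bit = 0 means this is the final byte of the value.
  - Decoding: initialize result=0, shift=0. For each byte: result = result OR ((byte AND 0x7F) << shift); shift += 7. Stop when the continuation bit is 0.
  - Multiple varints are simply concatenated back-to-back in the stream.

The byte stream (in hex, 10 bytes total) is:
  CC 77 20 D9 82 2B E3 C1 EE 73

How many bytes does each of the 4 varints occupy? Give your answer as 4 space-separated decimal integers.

Answer: 2 1 3 4

Derivation:
  byte[0]=0xCC cont=1 payload=0x4C=76: acc |= 76<<0 -> acc=76 shift=7
  byte[1]=0x77 cont=0 payload=0x77=119: acc |= 119<<7 -> acc=15308 shift=14 [end]
Varint 1: bytes[0:2] = CC 77 -> value 15308 (2 byte(s))
  byte[2]=0x20 cont=0 payload=0x20=32: acc |= 32<<0 -> acc=32 shift=7 [end]
Varint 2: bytes[2:3] = 20 -> value 32 (1 byte(s))
  byte[3]=0xD9 cont=1 payload=0x59=89: acc |= 89<<0 -> acc=89 shift=7
  byte[4]=0x82 cont=1 payload=0x02=2: acc |= 2<<7 -> acc=345 shift=14
  byte[5]=0x2B cont=0 payload=0x2B=43: acc |= 43<<14 -> acc=704857 shift=21 [end]
Varint 3: bytes[3:6] = D9 82 2B -> value 704857 (3 byte(s))
  byte[6]=0xE3 cont=1 payload=0x63=99: acc |= 99<<0 -> acc=99 shift=7
  byte[7]=0xC1 cont=1 payload=0x41=65: acc |= 65<<7 -> acc=8419 shift=14
  byte[8]=0xEE cont=1 payload=0x6E=110: acc |= 110<<14 -> acc=1810659 shift=21
  byte[9]=0x73 cont=0 payload=0x73=115: acc |= 115<<21 -> acc=242983139 shift=28 [end]
Varint 4: bytes[6:10] = E3 C1 EE 73 -> value 242983139 (4 byte(s))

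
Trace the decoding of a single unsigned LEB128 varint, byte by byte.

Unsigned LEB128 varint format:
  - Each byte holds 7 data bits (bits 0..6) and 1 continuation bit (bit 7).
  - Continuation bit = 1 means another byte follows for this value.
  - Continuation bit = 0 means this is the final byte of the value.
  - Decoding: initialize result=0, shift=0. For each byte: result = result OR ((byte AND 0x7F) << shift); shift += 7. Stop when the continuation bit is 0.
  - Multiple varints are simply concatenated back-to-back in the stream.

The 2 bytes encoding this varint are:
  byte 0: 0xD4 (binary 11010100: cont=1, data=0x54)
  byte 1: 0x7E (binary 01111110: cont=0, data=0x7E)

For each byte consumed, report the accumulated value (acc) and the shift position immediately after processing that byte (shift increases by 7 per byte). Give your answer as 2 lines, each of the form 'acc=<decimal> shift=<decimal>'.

byte 0=0xD4: payload=0x54=84, contrib = 84<<0 = 84; acc -> 84, shift -> 7
byte 1=0x7E: payload=0x7E=126, contrib = 126<<7 = 16128; acc -> 16212, shift -> 14

Answer: acc=84 shift=7
acc=16212 shift=14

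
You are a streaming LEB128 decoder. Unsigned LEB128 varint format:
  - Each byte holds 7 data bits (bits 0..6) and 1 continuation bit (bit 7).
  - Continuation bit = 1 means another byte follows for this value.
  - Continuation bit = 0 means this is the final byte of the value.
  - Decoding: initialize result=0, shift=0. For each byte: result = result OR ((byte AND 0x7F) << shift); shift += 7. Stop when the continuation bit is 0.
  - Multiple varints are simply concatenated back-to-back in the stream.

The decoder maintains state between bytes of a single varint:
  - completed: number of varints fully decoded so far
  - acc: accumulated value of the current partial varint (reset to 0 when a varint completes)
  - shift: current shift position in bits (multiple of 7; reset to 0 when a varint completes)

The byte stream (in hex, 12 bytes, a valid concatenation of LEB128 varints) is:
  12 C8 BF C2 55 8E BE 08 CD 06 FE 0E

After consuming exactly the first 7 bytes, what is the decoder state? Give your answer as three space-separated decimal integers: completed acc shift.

Answer: 2 7950 14

Derivation:
byte[0]=0x12 cont=0 payload=0x12: varint #1 complete (value=18); reset -> completed=1 acc=0 shift=0
byte[1]=0xC8 cont=1 payload=0x48: acc |= 72<<0 -> completed=1 acc=72 shift=7
byte[2]=0xBF cont=1 payload=0x3F: acc |= 63<<7 -> completed=1 acc=8136 shift=14
byte[3]=0xC2 cont=1 payload=0x42: acc |= 66<<14 -> completed=1 acc=1089480 shift=21
byte[4]=0x55 cont=0 payload=0x55: varint #2 complete (value=179347400); reset -> completed=2 acc=0 shift=0
byte[5]=0x8E cont=1 payload=0x0E: acc |= 14<<0 -> completed=2 acc=14 shift=7
byte[6]=0xBE cont=1 payload=0x3E: acc |= 62<<7 -> completed=2 acc=7950 shift=14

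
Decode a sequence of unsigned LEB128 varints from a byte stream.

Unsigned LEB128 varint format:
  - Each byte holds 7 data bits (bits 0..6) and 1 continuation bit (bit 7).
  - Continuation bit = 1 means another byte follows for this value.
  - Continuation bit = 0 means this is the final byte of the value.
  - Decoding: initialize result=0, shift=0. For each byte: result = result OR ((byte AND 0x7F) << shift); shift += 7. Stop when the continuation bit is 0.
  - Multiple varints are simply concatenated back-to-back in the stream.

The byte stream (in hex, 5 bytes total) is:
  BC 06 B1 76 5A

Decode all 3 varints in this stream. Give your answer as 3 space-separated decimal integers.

  byte[0]=0xBC cont=1 payload=0x3C=60: acc |= 60<<0 -> acc=60 shift=7
  byte[1]=0x06 cont=0 payload=0x06=6: acc |= 6<<7 -> acc=828 shift=14 [end]
Varint 1: bytes[0:2] = BC 06 -> value 828 (2 byte(s))
  byte[2]=0xB1 cont=1 payload=0x31=49: acc |= 49<<0 -> acc=49 shift=7
  byte[3]=0x76 cont=0 payload=0x76=118: acc |= 118<<7 -> acc=15153 shift=14 [end]
Varint 2: bytes[2:4] = B1 76 -> value 15153 (2 byte(s))
  byte[4]=0x5A cont=0 payload=0x5A=90: acc |= 90<<0 -> acc=90 shift=7 [end]
Varint 3: bytes[4:5] = 5A -> value 90 (1 byte(s))

Answer: 828 15153 90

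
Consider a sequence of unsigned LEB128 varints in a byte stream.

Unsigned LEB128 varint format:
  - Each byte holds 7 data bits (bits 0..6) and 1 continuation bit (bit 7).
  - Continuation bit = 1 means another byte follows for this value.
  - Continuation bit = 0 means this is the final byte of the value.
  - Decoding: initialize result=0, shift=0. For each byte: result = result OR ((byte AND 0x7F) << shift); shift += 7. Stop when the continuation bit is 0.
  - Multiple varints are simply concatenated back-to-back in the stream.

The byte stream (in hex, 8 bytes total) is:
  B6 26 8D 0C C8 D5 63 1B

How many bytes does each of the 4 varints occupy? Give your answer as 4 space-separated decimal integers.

Answer: 2 2 3 1

Derivation:
  byte[0]=0xB6 cont=1 payload=0x36=54: acc |= 54<<0 -> acc=54 shift=7
  byte[1]=0x26 cont=0 payload=0x26=38: acc |= 38<<7 -> acc=4918 shift=14 [end]
Varint 1: bytes[0:2] = B6 26 -> value 4918 (2 byte(s))
  byte[2]=0x8D cont=1 payload=0x0D=13: acc |= 13<<0 -> acc=13 shift=7
  byte[3]=0x0C cont=0 payload=0x0C=12: acc |= 12<<7 -> acc=1549 shift=14 [end]
Varint 2: bytes[2:4] = 8D 0C -> value 1549 (2 byte(s))
  byte[4]=0xC8 cont=1 payload=0x48=72: acc |= 72<<0 -> acc=72 shift=7
  byte[5]=0xD5 cont=1 payload=0x55=85: acc |= 85<<7 -> acc=10952 shift=14
  byte[6]=0x63 cont=0 payload=0x63=99: acc |= 99<<14 -> acc=1632968 shift=21 [end]
Varint 3: bytes[4:7] = C8 D5 63 -> value 1632968 (3 byte(s))
  byte[7]=0x1B cont=0 payload=0x1B=27: acc |= 27<<0 -> acc=27 shift=7 [end]
Varint 4: bytes[7:8] = 1B -> value 27 (1 byte(s))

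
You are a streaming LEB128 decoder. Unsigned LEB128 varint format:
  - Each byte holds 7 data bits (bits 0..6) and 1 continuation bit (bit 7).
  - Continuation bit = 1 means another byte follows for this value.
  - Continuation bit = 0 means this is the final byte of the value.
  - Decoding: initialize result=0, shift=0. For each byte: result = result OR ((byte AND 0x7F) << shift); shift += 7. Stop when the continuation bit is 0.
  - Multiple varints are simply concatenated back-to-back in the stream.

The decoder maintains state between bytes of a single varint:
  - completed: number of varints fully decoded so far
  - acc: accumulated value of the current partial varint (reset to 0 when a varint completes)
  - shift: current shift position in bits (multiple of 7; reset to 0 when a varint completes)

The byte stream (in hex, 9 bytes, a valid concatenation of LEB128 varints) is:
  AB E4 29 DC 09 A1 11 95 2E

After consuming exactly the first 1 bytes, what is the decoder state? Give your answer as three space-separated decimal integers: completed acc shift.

Answer: 0 43 7

Derivation:
byte[0]=0xAB cont=1 payload=0x2B: acc |= 43<<0 -> completed=0 acc=43 shift=7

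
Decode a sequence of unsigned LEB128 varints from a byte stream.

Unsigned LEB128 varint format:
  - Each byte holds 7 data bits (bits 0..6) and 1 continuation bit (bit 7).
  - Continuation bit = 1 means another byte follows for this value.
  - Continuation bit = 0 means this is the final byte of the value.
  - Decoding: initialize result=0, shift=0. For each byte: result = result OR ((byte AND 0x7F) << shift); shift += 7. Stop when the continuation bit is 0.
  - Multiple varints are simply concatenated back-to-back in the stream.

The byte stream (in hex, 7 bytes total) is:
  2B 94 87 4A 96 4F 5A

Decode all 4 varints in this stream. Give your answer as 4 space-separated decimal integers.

  byte[0]=0x2B cont=0 payload=0x2B=43: acc |= 43<<0 -> acc=43 shift=7 [end]
Varint 1: bytes[0:1] = 2B -> value 43 (1 byte(s))
  byte[1]=0x94 cont=1 payload=0x14=20: acc |= 20<<0 -> acc=20 shift=7
  byte[2]=0x87 cont=1 payload=0x07=7: acc |= 7<<7 -> acc=916 shift=14
  byte[3]=0x4A cont=0 payload=0x4A=74: acc |= 74<<14 -> acc=1213332 shift=21 [end]
Varint 2: bytes[1:4] = 94 87 4A -> value 1213332 (3 byte(s))
  byte[4]=0x96 cont=1 payload=0x16=22: acc |= 22<<0 -> acc=22 shift=7
  byte[5]=0x4F cont=0 payload=0x4F=79: acc |= 79<<7 -> acc=10134 shift=14 [end]
Varint 3: bytes[4:6] = 96 4F -> value 10134 (2 byte(s))
  byte[6]=0x5A cont=0 payload=0x5A=90: acc |= 90<<0 -> acc=90 shift=7 [end]
Varint 4: bytes[6:7] = 5A -> value 90 (1 byte(s))

Answer: 43 1213332 10134 90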